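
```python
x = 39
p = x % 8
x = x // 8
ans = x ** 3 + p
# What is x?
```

Trace (tracking x):
x = 39  # -> x = 39
p = x % 8  # -> p = 7
x = x // 8  # -> x = 4
ans = x ** 3 + p  # -> ans = 71

Answer: 4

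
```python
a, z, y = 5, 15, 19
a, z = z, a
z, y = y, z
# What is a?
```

Answer: 15

Derivation:
Trace (tracking a):
a, z, y = (5, 15, 19)  # -> a = 5, z = 15, y = 19
a, z = (z, a)  # -> a = 15, z = 5
z, y = (y, z)  # -> z = 19, y = 5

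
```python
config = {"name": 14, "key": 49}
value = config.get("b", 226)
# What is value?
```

Answer: 226

Derivation:
Trace (tracking value):
config = {'name': 14, 'key': 49}  # -> config = {'name': 14, 'key': 49}
value = config.get('b', 226)  # -> value = 226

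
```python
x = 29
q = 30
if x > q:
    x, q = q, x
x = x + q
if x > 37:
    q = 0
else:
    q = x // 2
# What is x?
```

Trace (tracking x):
x = 29  # -> x = 29
q = 30  # -> q = 30
if x > q:  # condition is False
x = x + q  # -> x = 59
if x > 37:  # condition is True
    q = 0  # -> q = 0

Answer: 59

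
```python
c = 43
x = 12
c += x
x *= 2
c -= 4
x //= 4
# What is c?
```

Answer: 51

Derivation:
Trace (tracking c):
c = 43  # -> c = 43
x = 12  # -> x = 12
c += x  # -> c = 55
x *= 2  # -> x = 24
c -= 4  # -> c = 51
x //= 4  # -> x = 6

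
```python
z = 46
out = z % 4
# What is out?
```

Answer: 2

Derivation:
Trace (tracking out):
z = 46  # -> z = 46
out = z % 4  # -> out = 2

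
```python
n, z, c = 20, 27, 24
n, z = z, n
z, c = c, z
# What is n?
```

Trace (tracking n):
n, z, c = (20, 27, 24)  # -> n = 20, z = 27, c = 24
n, z = (z, n)  # -> n = 27, z = 20
z, c = (c, z)  # -> z = 24, c = 20

Answer: 27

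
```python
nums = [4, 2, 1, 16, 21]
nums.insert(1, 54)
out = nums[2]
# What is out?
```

Answer: 2

Derivation:
Trace (tracking out):
nums = [4, 2, 1, 16, 21]  # -> nums = [4, 2, 1, 16, 21]
nums.insert(1, 54)  # -> nums = [4, 54, 2, 1, 16, 21]
out = nums[2]  # -> out = 2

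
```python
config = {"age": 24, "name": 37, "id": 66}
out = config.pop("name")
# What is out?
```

Answer: 37

Derivation:
Trace (tracking out):
config = {'age': 24, 'name': 37, 'id': 66}  # -> config = {'age': 24, 'name': 37, 'id': 66}
out = config.pop('name')  # -> out = 37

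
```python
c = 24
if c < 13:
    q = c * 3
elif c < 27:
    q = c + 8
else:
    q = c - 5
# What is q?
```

Trace (tracking q):
c = 24  # -> c = 24
if c < 13:  # condition is False
elif c < 27:  # condition is True
    q = c + 8  # -> q = 32

Answer: 32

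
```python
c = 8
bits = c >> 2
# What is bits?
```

Trace (tracking bits):
c = 8  # -> c = 8
bits = c >> 2  # -> bits = 2

Answer: 2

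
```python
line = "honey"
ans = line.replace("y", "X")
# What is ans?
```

Answer: 'honeX'

Derivation:
Trace (tracking ans):
line = 'honey'  # -> line = 'honey'
ans = line.replace('y', 'X')  # -> ans = 'honeX'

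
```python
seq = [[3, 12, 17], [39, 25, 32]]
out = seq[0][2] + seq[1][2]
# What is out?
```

Answer: 49

Derivation:
Trace (tracking out):
seq = [[3, 12, 17], [39, 25, 32]]  # -> seq = [[3, 12, 17], [39, 25, 32]]
out = seq[0][2] + seq[1][2]  # -> out = 49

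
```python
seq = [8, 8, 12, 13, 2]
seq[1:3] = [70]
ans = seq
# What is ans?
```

Trace (tracking ans):
seq = [8, 8, 12, 13, 2]  # -> seq = [8, 8, 12, 13, 2]
seq[1:3] = [70]  # -> seq = [8, 70, 13, 2]
ans = seq  # -> ans = [8, 70, 13, 2]

Answer: [8, 70, 13, 2]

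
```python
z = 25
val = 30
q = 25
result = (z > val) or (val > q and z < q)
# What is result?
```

Answer: False

Derivation:
Trace (tracking result):
z = 25  # -> z = 25
val = 30  # -> val = 30
q = 25  # -> q = 25
result = z > val or (val > q and z < q)  # -> result = False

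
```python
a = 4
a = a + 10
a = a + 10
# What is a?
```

Answer: 24

Derivation:
Trace (tracking a):
a = 4  # -> a = 4
a = a + 10  # -> a = 14
a = a + 10  # -> a = 24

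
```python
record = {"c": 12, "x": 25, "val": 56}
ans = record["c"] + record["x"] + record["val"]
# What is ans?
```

Trace (tracking ans):
record = {'c': 12, 'x': 25, 'val': 56}  # -> record = {'c': 12, 'x': 25, 'val': 56}
ans = record['c'] + record['x'] + record['val']  # -> ans = 93

Answer: 93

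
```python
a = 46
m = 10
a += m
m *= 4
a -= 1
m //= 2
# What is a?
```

Answer: 55

Derivation:
Trace (tracking a):
a = 46  # -> a = 46
m = 10  # -> m = 10
a += m  # -> a = 56
m *= 4  # -> m = 40
a -= 1  # -> a = 55
m //= 2  # -> m = 20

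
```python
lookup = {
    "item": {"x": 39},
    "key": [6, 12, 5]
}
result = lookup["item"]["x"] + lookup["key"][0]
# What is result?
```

Answer: 45

Derivation:
Trace (tracking result):
lookup = {'item': {'x': 39}, 'key': [6, 12, 5]}  # -> lookup = {'item': {'x': 39}, 'key': [6, 12, 5]}
result = lookup['item']['x'] + lookup['key'][0]  # -> result = 45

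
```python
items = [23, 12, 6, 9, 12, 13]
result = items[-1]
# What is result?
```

Answer: 13

Derivation:
Trace (tracking result):
items = [23, 12, 6, 9, 12, 13]  # -> items = [23, 12, 6, 9, 12, 13]
result = items[-1]  # -> result = 13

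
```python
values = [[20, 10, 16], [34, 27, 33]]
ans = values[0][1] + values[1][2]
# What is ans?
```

Answer: 43

Derivation:
Trace (tracking ans):
values = [[20, 10, 16], [34, 27, 33]]  # -> values = [[20, 10, 16], [34, 27, 33]]
ans = values[0][1] + values[1][2]  # -> ans = 43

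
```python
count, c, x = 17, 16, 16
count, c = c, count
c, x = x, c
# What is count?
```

Answer: 16

Derivation:
Trace (tracking count):
count, c, x = (17, 16, 16)  # -> count = 17, c = 16, x = 16
count, c = (c, count)  # -> count = 16, c = 17
c, x = (x, c)  # -> c = 16, x = 17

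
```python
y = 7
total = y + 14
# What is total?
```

Trace (tracking total):
y = 7  # -> y = 7
total = y + 14  # -> total = 21

Answer: 21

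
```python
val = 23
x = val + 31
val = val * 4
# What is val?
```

Answer: 92

Derivation:
Trace (tracking val):
val = 23  # -> val = 23
x = val + 31  # -> x = 54
val = val * 4  # -> val = 92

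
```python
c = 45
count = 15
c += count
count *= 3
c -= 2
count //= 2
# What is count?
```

Answer: 22

Derivation:
Trace (tracking count):
c = 45  # -> c = 45
count = 15  # -> count = 15
c += count  # -> c = 60
count *= 3  # -> count = 45
c -= 2  # -> c = 58
count //= 2  # -> count = 22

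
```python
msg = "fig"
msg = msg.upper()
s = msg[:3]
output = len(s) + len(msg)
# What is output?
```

Answer: 6

Derivation:
Trace (tracking output):
msg = 'fig'  # -> msg = 'fig'
msg = msg.upper()  # -> msg = 'FIG'
s = msg[:3]  # -> s = 'FIG'
output = len(s) + len(msg)  # -> output = 6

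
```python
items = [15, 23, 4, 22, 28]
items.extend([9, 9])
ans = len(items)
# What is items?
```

Trace (tracking items):
items = [15, 23, 4, 22, 28]  # -> items = [15, 23, 4, 22, 28]
items.extend([9, 9])  # -> items = [15, 23, 4, 22, 28, 9, 9]
ans = len(items)  # -> ans = 7

Answer: [15, 23, 4, 22, 28, 9, 9]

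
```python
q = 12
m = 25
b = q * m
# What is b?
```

Trace (tracking b):
q = 12  # -> q = 12
m = 25  # -> m = 25
b = q * m  # -> b = 300

Answer: 300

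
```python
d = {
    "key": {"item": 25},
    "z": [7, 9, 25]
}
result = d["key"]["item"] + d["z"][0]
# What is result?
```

Trace (tracking result):
d = {'key': {'item': 25}, 'z': [7, 9, 25]}  # -> d = {'key': {'item': 25}, 'z': [7, 9, 25]}
result = d['key']['item'] + d['z'][0]  # -> result = 32

Answer: 32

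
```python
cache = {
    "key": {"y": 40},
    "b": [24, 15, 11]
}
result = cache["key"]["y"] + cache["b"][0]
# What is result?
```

Answer: 64

Derivation:
Trace (tracking result):
cache = {'key': {'y': 40}, 'b': [24, 15, 11]}  # -> cache = {'key': {'y': 40}, 'b': [24, 15, 11]}
result = cache['key']['y'] + cache['b'][0]  # -> result = 64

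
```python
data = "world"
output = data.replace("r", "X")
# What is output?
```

Trace (tracking output):
data = 'world'  # -> data = 'world'
output = data.replace('r', 'X')  # -> output = 'woXld'

Answer: 'woXld'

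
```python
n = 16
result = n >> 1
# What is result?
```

Trace (tracking result):
n = 16  # -> n = 16
result = n >> 1  # -> result = 8

Answer: 8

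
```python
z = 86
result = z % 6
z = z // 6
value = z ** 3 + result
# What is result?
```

Trace (tracking result):
z = 86  # -> z = 86
result = z % 6  # -> result = 2
z = z // 6  # -> z = 14
value = z ** 3 + result  # -> value = 2746

Answer: 2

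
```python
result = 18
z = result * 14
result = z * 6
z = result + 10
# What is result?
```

Trace (tracking result):
result = 18  # -> result = 18
z = result * 14  # -> z = 252
result = z * 6  # -> result = 1512
z = result + 10  # -> z = 1522

Answer: 1512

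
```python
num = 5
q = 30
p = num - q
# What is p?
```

Answer: -25

Derivation:
Trace (tracking p):
num = 5  # -> num = 5
q = 30  # -> q = 30
p = num - q  # -> p = -25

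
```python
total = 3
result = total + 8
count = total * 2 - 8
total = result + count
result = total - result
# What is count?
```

Trace (tracking count):
total = 3  # -> total = 3
result = total + 8  # -> result = 11
count = total * 2 - 8  # -> count = -2
total = result + count  # -> total = 9
result = total - result  # -> result = -2

Answer: -2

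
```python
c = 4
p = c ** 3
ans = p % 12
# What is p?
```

Answer: 64

Derivation:
Trace (tracking p):
c = 4  # -> c = 4
p = c ** 3  # -> p = 64
ans = p % 12  # -> ans = 4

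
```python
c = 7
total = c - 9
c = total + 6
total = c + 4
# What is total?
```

Trace (tracking total):
c = 7  # -> c = 7
total = c - 9  # -> total = -2
c = total + 6  # -> c = 4
total = c + 4  # -> total = 8

Answer: 8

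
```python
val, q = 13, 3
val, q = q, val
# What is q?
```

Trace (tracking q):
val, q = (13, 3)  # -> val = 13, q = 3
val, q = (q, val)  # -> val = 3, q = 13

Answer: 13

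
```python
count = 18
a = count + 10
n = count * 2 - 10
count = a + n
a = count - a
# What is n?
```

Trace (tracking n):
count = 18  # -> count = 18
a = count + 10  # -> a = 28
n = count * 2 - 10  # -> n = 26
count = a + n  # -> count = 54
a = count - a  # -> a = 26

Answer: 26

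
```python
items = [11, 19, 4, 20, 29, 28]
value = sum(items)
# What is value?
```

Answer: 111

Derivation:
Trace (tracking value):
items = [11, 19, 4, 20, 29, 28]  # -> items = [11, 19, 4, 20, 29, 28]
value = sum(items)  # -> value = 111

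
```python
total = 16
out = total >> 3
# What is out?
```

Answer: 2

Derivation:
Trace (tracking out):
total = 16  # -> total = 16
out = total >> 3  # -> out = 2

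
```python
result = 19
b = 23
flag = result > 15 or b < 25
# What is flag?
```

Trace (tracking flag):
result = 19  # -> result = 19
b = 23  # -> b = 23
flag = result > 15 or b < 25  # -> flag = True

Answer: True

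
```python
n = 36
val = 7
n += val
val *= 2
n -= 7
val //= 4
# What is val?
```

Trace (tracking val):
n = 36  # -> n = 36
val = 7  # -> val = 7
n += val  # -> n = 43
val *= 2  # -> val = 14
n -= 7  # -> n = 36
val //= 4  # -> val = 3

Answer: 3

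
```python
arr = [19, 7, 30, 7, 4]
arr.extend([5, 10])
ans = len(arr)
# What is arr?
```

Answer: [19, 7, 30, 7, 4, 5, 10]

Derivation:
Trace (tracking arr):
arr = [19, 7, 30, 7, 4]  # -> arr = [19, 7, 30, 7, 4]
arr.extend([5, 10])  # -> arr = [19, 7, 30, 7, 4, 5, 10]
ans = len(arr)  # -> ans = 7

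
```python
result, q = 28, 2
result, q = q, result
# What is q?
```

Trace (tracking q):
result, q = (28, 2)  # -> result = 28, q = 2
result, q = (q, result)  # -> result = 2, q = 28

Answer: 28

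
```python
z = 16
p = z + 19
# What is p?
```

Answer: 35

Derivation:
Trace (tracking p):
z = 16  # -> z = 16
p = z + 19  # -> p = 35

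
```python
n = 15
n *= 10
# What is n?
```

Trace (tracking n):
n = 15  # -> n = 15
n *= 10  # -> n = 150

Answer: 150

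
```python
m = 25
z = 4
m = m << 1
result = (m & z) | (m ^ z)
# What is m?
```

Answer: 50

Derivation:
Trace (tracking m):
m = 25  # -> m = 25
z = 4  # -> z = 4
m = m << 1  # -> m = 50
result = m & z | m ^ z  # -> result = 54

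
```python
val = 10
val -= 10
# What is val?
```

Trace (tracking val):
val = 10  # -> val = 10
val -= 10  # -> val = 0

Answer: 0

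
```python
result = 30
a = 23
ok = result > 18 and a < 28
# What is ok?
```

Trace (tracking ok):
result = 30  # -> result = 30
a = 23  # -> a = 23
ok = result > 18 and a < 28  # -> ok = True

Answer: True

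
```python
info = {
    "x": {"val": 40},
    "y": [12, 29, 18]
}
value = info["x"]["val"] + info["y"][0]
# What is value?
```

Answer: 52

Derivation:
Trace (tracking value):
info = {'x': {'val': 40}, 'y': [12, 29, 18]}  # -> info = {'x': {'val': 40}, 'y': [12, 29, 18]}
value = info['x']['val'] + info['y'][0]  # -> value = 52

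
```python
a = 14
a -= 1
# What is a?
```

Trace (tracking a):
a = 14  # -> a = 14
a -= 1  # -> a = 13

Answer: 13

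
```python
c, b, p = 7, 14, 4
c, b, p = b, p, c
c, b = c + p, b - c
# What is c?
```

Trace (tracking c):
c, b, p = (7, 14, 4)  # -> c = 7, b = 14, p = 4
c, b, p = (b, p, c)  # -> c = 14, b = 4, p = 7
c, b = (c + p, b - c)  # -> c = 21, b = -10

Answer: 21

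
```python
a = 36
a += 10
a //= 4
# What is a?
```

Trace (tracking a):
a = 36  # -> a = 36
a += 10  # -> a = 46
a //= 4  # -> a = 11

Answer: 11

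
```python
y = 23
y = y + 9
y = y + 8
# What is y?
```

Answer: 40

Derivation:
Trace (tracking y):
y = 23  # -> y = 23
y = y + 9  # -> y = 32
y = y + 8  # -> y = 40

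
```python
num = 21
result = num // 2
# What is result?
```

Answer: 10

Derivation:
Trace (tracking result):
num = 21  # -> num = 21
result = num // 2  # -> result = 10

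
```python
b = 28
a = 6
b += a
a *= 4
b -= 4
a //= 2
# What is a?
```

Answer: 12

Derivation:
Trace (tracking a):
b = 28  # -> b = 28
a = 6  # -> a = 6
b += a  # -> b = 34
a *= 4  # -> a = 24
b -= 4  # -> b = 30
a //= 2  # -> a = 12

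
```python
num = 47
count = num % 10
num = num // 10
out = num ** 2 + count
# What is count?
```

Answer: 7

Derivation:
Trace (tracking count):
num = 47  # -> num = 47
count = num % 10  # -> count = 7
num = num // 10  # -> num = 4
out = num ** 2 + count  # -> out = 23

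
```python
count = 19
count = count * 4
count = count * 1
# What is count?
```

Trace (tracking count):
count = 19  # -> count = 19
count = count * 4  # -> count = 76
count = count * 1  # -> count = 76

Answer: 76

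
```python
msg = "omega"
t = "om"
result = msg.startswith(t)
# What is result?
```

Trace (tracking result):
msg = 'omega'  # -> msg = 'omega'
t = 'om'  # -> t = 'om'
result = msg.startswith(t)  # -> result = True

Answer: True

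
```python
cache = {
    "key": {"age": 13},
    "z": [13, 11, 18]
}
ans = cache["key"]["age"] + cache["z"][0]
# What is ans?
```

Answer: 26

Derivation:
Trace (tracking ans):
cache = {'key': {'age': 13}, 'z': [13, 11, 18]}  # -> cache = {'key': {'age': 13}, 'z': [13, 11, 18]}
ans = cache['key']['age'] + cache['z'][0]  # -> ans = 26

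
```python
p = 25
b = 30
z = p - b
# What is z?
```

Trace (tracking z):
p = 25  # -> p = 25
b = 30  # -> b = 30
z = p - b  # -> z = -5

Answer: -5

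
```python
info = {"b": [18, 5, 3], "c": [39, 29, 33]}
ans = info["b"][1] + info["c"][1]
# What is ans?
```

Trace (tracking ans):
info = {'b': [18, 5, 3], 'c': [39, 29, 33]}  # -> info = {'b': [18, 5, 3], 'c': [39, 29, 33]}
ans = info['b'][1] + info['c'][1]  # -> ans = 34

Answer: 34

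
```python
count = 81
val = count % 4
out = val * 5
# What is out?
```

Answer: 5

Derivation:
Trace (tracking out):
count = 81  # -> count = 81
val = count % 4  # -> val = 1
out = val * 5  # -> out = 5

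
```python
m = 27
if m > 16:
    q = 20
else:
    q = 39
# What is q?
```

Answer: 20

Derivation:
Trace (tracking q):
m = 27  # -> m = 27
if m > 16:  # condition is True
    q = 20  # -> q = 20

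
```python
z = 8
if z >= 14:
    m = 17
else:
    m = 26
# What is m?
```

Trace (tracking m):
z = 8  # -> z = 8
if z >= 14:  # condition is False
else:
    m = 26  # -> m = 26

Answer: 26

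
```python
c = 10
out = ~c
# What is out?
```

Trace (tracking out):
c = 10  # -> c = 10
out = ~c  # -> out = -11

Answer: -11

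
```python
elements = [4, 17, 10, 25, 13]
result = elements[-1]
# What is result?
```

Trace (tracking result):
elements = [4, 17, 10, 25, 13]  # -> elements = [4, 17, 10, 25, 13]
result = elements[-1]  # -> result = 13

Answer: 13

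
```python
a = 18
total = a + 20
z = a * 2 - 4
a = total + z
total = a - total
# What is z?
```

Trace (tracking z):
a = 18  # -> a = 18
total = a + 20  # -> total = 38
z = a * 2 - 4  # -> z = 32
a = total + z  # -> a = 70
total = a - total  # -> total = 32

Answer: 32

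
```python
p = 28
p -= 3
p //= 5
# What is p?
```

Trace (tracking p):
p = 28  # -> p = 28
p -= 3  # -> p = 25
p //= 5  # -> p = 5

Answer: 5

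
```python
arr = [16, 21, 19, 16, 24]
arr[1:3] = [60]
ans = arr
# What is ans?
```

Trace (tracking ans):
arr = [16, 21, 19, 16, 24]  # -> arr = [16, 21, 19, 16, 24]
arr[1:3] = [60]  # -> arr = [16, 60, 16, 24]
ans = arr  # -> ans = [16, 60, 16, 24]

Answer: [16, 60, 16, 24]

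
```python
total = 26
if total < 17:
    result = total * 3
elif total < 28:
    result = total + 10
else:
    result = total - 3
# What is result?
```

Trace (tracking result):
total = 26  # -> total = 26
if total < 17:  # condition is False
elif total < 28:  # condition is True
    result = total + 10  # -> result = 36

Answer: 36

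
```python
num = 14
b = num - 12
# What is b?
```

Trace (tracking b):
num = 14  # -> num = 14
b = num - 12  # -> b = 2

Answer: 2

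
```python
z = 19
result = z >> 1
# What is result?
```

Answer: 9

Derivation:
Trace (tracking result):
z = 19  # -> z = 19
result = z >> 1  # -> result = 9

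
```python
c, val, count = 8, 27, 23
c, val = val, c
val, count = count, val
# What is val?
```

Answer: 23

Derivation:
Trace (tracking val):
c, val, count = (8, 27, 23)  # -> c = 8, val = 27, count = 23
c, val = (val, c)  # -> c = 27, val = 8
val, count = (count, val)  # -> val = 23, count = 8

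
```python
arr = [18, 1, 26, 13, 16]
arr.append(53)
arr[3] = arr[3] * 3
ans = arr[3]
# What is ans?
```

Trace (tracking ans):
arr = [18, 1, 26, 13, 16]  # -> arr = [18, 1, 26, 13, 16]
arr.append(53)  # -> arr = [18, 1, 26, 13, 16, 53]
arr[3] = arr[3] * 3  # -> arr = [18, 1, 26, 39, 16, 53]
ans = arr[3]  # -> ans = 39

Answer: 39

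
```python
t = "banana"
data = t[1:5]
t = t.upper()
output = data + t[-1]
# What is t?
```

Trace (tracking t):
t = 'banana'  # -> t = 'banana'
data = t[1:5]  # -> data = 'anan'
t = t.upper()  # -> t = 'BANANA'
output = data + t[-1]  # -> output = 'ananA'

Answer: 'BANANA'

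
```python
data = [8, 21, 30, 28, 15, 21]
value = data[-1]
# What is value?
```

Answer: 21

Derivation:
Trace (tracking value):
data = [8, 21, 30, 28, 15, 21]  # -> data = [8, 21, 30, 28, 15, 21]
value = data[-1]  # -> value = 21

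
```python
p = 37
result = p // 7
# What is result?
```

Trace (tracking result):
p = 37  # -> p = 37
result = p // 7  # -> result = 5

Answer: 5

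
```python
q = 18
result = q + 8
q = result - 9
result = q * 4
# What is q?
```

Trace (tracking q):
q = 18  # -> q = 18
result = q + 8  # -> result = 26
q = result - 9  # -> q = 17
result = q * 4  # -> result = 68

Answer: 17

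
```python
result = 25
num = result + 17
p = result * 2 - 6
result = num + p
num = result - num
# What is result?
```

Answer: 86

Derivation:
Trace (tracking result):
result = 25  # -> result = 25
num = result + 17  # -> num = 42
p = result * 2 - 6  # -> p = 44
result = num + p  # -> result = 86
num = result - num  # -> num = 44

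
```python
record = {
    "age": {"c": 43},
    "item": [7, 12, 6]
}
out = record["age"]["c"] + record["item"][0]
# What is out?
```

Answer: 50

Derivation:
Trace (tracking out):
record = {'age': {'c': 43}, 'item': [7, 12, 6]}  # -> record = {'age': {'c': 43}, 'item': [7, 12, 6]}
out = record['age']['c'] + record['item'][0]  # -> out = 50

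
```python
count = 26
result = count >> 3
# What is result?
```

Trace (tracking result):
count = 26  # -> count = 26
result = count >> 3  # -> result = 3

Answer: 3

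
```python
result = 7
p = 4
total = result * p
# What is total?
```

Trace (tracking total):
result = 7  # -> result = 7
p = 4  # -> p = 4
total = result * p  # -> total = 28

Answer: 28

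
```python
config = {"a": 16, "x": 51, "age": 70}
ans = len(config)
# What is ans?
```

Trace (tracking ans):
config = {'a': 16, 'x': 51, 'age': 70}  # -> config = {'a': 16, 'x': 51, 'age': 70}
ans = len(config)  # -> ans = 3

Answer: 3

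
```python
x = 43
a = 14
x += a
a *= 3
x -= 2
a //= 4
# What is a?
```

Answer: 10

Derivation:
Trace (tracking a):
x = 43  # -> x = 43
a = 14  # -> a = 14
x += a  # -> x = 57
a *= 3  # -> a = 42
x -= 2  # -> x = 55
a //= 4  # -> a = 10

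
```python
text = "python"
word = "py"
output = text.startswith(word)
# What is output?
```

Trace (tracking output):
text = 'python'  # -> text = 'python'
word = 'py'  # -> word = 'py'
output = text.startswith(word)  # -> output = True

Answer: True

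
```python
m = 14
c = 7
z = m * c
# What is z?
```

Trace (tracking z):
m = 14  # -> m = 14
c = 7  # -> c = 7
z = m * c  # -> z = 98

Answer: 98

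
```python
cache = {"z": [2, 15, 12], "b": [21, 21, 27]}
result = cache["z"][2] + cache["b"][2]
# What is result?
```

Answer: 39

Derivation:
Trace (tracking result):
cache = {'z': [2, 15, 12], 'b': [21, 21, 27]}  # -> cache = {'z': [2, 15, 12], 'b': [21, 21, 27]}
result = cache['z'][2] + cache['b'][2]  # -> result = 39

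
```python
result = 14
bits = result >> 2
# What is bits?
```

Trace (tracking bits):
result = 14  # -> result = 14
bits = result >> 2  # -> bits = 3

Answer: 3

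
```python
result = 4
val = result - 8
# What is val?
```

Trace (tracking val):
result = 4  # -> result = 4
val = result - 8  # -> val = -4

Answer: -4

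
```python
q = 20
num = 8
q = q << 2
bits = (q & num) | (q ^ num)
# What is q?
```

Trace (tracking q):
q = 20  # -> q = 20
num = 8  # -> num = 8
q = q << 2  # -> q = 80
bits = q & num | q ^ num  # -> bits = 88

Answer: 80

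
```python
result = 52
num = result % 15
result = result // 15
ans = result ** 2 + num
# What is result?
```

Answer: 3

Derivation:
Trace (tracking result):
result = 52  # -> result = 52
num = result % 15  # -> num = 7
result = result // 15  # -> result = 3
ans = result ** 2 + num  # -> ans = 16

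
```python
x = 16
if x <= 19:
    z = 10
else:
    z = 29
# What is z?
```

Trace (tracking z):
x = 16  # -> x = 16
if x <= 19:  # condition is True
    z = 10  # -> z = 10

Answer: 10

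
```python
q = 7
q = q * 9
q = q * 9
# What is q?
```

Answer: 567

Derivation:
Trace (tracking q):
q = 7  # -> q = 7
q = q * 9  # -> q = 63
q = q * 9  # -> q = 567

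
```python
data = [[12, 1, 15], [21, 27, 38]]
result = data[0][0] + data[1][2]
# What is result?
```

Answer: 50

Derivation:
Trace (tracking result):
data = [[12, 1, 15], [21, 27, 38]]  # -> data = [[12, 1, 15], [21, 27, 38]]
result = data[0][0] + data[1][2]  # -> result = 50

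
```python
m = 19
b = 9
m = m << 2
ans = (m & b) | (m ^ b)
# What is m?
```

Trace (tracking m):
m = 19  # -> m = 19
b = 9  # -> b = 9
m = m << 2  # -> m = 76
ans = m & b | m ^ b  # -> ans = 77

Answer: 76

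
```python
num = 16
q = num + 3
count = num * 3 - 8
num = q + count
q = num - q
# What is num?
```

Answer: 59

Derivation:
Trace (tracking num):
num = 16  # -> num = 16
q = num + 3  # -> q = 19
count = num * 3 - 8  # -> count = 40
num = q + count  # -> num = 59
q = num - q  # -> q = 40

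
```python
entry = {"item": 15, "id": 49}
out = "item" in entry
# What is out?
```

Trace (tracking out):
entry = {'item': 15, 'id': 49}  # -> entry = {'item': 15, 'id': 49}
out = 'item' in entry  # -> out = True

Answer: True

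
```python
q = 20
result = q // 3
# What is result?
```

Trace (tracking result):
q = 20  # -> q = 20
result = q // 3  # -> result = 6

Answer: 6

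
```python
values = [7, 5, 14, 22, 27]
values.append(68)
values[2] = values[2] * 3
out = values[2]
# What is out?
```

Trace (tracking out):
values = [7, 5, 14, 22, 27]  # -> values = [7, 5, 14, 22, 27]
values.append(68)  # -> values = [7, 5, 14, 22, 27, 68]
values[2] = values[2] * 3  # -> values = [7, 5, 42, 22, 27, 68]
out = values[2]  # -> out = 42

Answer: 42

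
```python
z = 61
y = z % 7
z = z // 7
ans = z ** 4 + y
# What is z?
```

Trace (tracking z):
z = 61  # -> z = 61
y = z % 7  # -> y = 5
z = z // 7  # -> z = 8
ans = z ** 4 + y  # -> ans = 4101

Answer: 8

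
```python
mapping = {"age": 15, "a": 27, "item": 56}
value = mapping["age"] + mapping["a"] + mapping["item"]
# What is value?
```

Answer: 98

Derivation:
Trace (tracking value):
mapping = {'age': 15, 'a': 27, 'item': 56}  # -> mapping = {'age': 15, 'a': 27, 'item': 56}
value = mapping['age'] + mapping['a'] + mapping['item']  # -> value = 98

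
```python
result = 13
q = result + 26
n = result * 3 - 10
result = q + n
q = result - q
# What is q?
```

Trace (tracking q):
result = 13  # -> result = 13
q = result + 26  # -> q = 39
n = result * 3 - 10  # -> n = 29
result = q + n  # -> result = 68
q = result - q  # -> q = 29

Answer: 29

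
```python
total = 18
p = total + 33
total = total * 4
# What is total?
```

Answer: 72

Derivation:
Trace (tracking total):
total = 18  # -> total = 18
p = total + 33  # -> p = 51
total = total * 4  # -> total = 72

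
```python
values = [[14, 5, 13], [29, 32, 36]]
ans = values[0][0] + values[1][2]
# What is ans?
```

Answer: 50

Derivation:
Trace (tracking ans):
values = [[14, 5, 13], [29, 32, 36]]  # -> values = [[14, 5, 13], [29, 32, 36]]
ans = values[0][0] + values[1][2]  # -> ans = 50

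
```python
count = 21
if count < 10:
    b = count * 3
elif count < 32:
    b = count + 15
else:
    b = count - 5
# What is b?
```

Answer: 36

Derivation:
Trace (tracking b):
count = 21  # -> count = 21
if count < 10:  # condition is False
elif count < 32:  # condition is True
    b = count + 15  # -> b = 36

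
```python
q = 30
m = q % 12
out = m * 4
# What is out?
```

Trace (tracking out):
q = 30  # -> q = 30
m = q % 12  # -> m = 6
out = m * 4  # -> out = 24

Answer: 24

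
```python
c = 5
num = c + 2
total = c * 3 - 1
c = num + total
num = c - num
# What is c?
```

Trace (tracking c):
c = 5  # -> c = 5
num = c + 2  # -> num = 7
total = c * 3 - 1  # -> total = 14
c = num + total  # -> c = 21
num = c - num  # -> num = 14

Answer: 21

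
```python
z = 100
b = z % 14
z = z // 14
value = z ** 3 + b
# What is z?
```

Answer: 7

Derivation:
Trace (tracking z):
z = 100  # -> z = 100
b = z % 14  # -> b = 2
z = z // 14  # -> z = 7
value = z ** 3 + b  # -> value = 345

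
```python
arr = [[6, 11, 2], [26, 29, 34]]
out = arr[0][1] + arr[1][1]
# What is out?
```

Trace (tracking out):
arr = [[6, 11, 2], [26, 29, 34]]  # -> arr = [[6, 11, 2], [26, 29, 34]]
out = arr[0][1] + arr[1][1]  # -> out = 40

Answer: 40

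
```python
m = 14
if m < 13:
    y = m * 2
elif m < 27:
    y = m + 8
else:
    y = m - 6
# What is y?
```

Answer: 22

Derivation:
Trace (tracking y):
m = 14  # -> m = 14
if m < 13:  # condition is False
elif m < 27:  # condition is True
    y = m + 8  # -> y = 22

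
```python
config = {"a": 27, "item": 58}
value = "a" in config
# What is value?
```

Answer: True

Derivation:
Trace (tracking value):
config = {'a': 27, 'item': 58}  # -> config = {'a': 27, 'item': 58}
value = 'a' in config  # -> value = True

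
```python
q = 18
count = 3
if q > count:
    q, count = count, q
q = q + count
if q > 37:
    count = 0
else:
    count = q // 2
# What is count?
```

Trace (tracking count):
q = 18  # -> q = 18
count = 3  # -> count = 3
if q > count:  # condition is True
    q, count = (count, q)  # -> q = 3, count = 18
q = q + count  # -> q = 21
if q > 37:  # condition is False
else:
    count = q // 2  # -> count = 10

Answer: 10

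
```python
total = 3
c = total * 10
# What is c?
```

Answer: 30

Derivation:
Trace (tracking c):
total = 3  # -> total = 3
c = total * 10  # -> c = 30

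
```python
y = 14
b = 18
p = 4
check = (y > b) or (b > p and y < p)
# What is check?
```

Trace (tracking check):
y = 14  # -> y = 14
b = 18  # -> b = 18
p = 4  # -> p = 4
check = y > b or (b > p and y < p)  # -> check = False

Answer: False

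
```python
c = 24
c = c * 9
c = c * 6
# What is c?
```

Answer: 1296

Derivation:
Trace (tracking c):
c = 24  # -> c = 24
c = c * 9  # -> c = 216
c = c * 6  # -> c = 1296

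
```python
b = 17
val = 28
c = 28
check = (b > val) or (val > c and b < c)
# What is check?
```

Trace (tracking check):
b = 17  # -> b = 17
val = 28  # -> val = 28
c = 28  # -> c = 28
check = b > val or (val > c and b < c)  # -> check = False

Answer: False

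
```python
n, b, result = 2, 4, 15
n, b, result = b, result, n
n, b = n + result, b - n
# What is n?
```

Answer: 6

Derivation:
Trace (tracking n):
n, b, result = (2, 4, 15)  # -> n = 2, b = 4, result = 15
n, b, result = (b, result, n)  # -> n = 4, b = 15, result = 2
n, b = (n + result, b - n)  # -> n = 6, b = 11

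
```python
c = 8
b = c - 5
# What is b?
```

Answer: 3

Derivation:
Trace (tracking b):
c = 8  # -> c = 8
b = c - 5  # -> b = 3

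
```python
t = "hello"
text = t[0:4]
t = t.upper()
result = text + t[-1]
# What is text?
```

Answer: 'hell'

Derivation:
Trace (tracking text):
t = 'hello'  # -> t = 'hello'
text = t[0:4]  # -> text = 'hell'
t = t.upper()  # -> t = 'HELLO'
result = text + t[-1]  # -> result = 'hellO'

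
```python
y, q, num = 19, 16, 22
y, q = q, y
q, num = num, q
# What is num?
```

Trace (tracking num):
y, q, num = (19, 16, 22)  # -> y = 19, q = 16, num = 22
y, q = (q, y)  # -> y = 16, q = 19
q, num = (num, q)  # -> q = 22, num = 19

Answer: 19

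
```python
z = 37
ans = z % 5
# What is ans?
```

Trace (tracking ans):
z = 37  # -> z = 37
ans = z % 5  # -> ans = 2

Answer: 2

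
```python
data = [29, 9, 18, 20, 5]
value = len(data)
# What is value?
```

Answer: 5

Derivation:
Trace (tracking value):
data = [29, 9, 18, 20, 5]  # -> data = [29, 9, 18, 20, 5]
value = len(data)  # -> value = 5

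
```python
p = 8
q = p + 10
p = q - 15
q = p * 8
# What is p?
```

Answer: 3

Derivation:
Trace (tracking p):
p = 8  # -> p = 8
q = p + 10  # -> q = 18
p = q - 15  # -> p = 3
q = p * 8  # -> q = 24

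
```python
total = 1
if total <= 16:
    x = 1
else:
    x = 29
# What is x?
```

Answer: 1

Derivation:
Trace (tracking x):
total = 1  # -> total = 1
if total <= 16:  # condition is True
    x = 1  # -> x = 1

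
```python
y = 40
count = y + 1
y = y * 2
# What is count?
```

Trace (tracking count):
y = 40  # -> y = 40
count = y + 1  # -> count = 41
y = y * 2  # -> y = 80

Answer: 41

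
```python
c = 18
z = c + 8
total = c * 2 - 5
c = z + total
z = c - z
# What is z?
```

Trace (tracking z):
c = 18  # -> c = 18
z = c + 8  # -> z = 26
total = c * 2 - 5  # -> total = 31
c = z + total  # -> c = 57
z = c - z  # -> z = 31

Answer: 31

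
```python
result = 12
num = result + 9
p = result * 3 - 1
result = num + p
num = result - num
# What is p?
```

Answer: 35

Derivation:
Trace (tracking p):
result = 12  # -> result = 12
num = result + 9  # -> num = 21
p = result * 3 - 1  # -> p = 35
result = num + p  # -> result = 56
num = result - num  # -> num = 35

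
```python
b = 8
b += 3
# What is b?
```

Answer: 11

Derivation:
Trace (tracking b):
b = 8  # -> b = 8
b += 3  # -> b = 11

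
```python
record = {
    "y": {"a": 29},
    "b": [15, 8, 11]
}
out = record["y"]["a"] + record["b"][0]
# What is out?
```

Answer: 44

Derivation:
Trace (tracking out):
record = {'y': {'a': 29}, 'b': [15, 8, 11]}  # -> record = {'y': {'a': 29}, 'b': [15, 8, 11]}
out = record['y']['a'] + record['b'][0]  # -> out = 44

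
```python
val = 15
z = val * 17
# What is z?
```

Trace (tracking z):
val = 15  # -> val = 15
z = val * 17  # -> z = 255

Answer: 255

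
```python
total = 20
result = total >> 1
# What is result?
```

Answer: 10

Derivation:
Trace (tracking result):
total = 20  # -> total = 20
result = total >> 1  # -> result = 10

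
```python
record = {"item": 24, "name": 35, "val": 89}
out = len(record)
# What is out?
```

Answer: 3

Derivation:
Trace (tracking out):
record = {'item': 24, 'name': 35, 'val': 89}  # -> record = {'item': 24, 'name': 35, 'val': 89}
out = len(record)  # -> out = 3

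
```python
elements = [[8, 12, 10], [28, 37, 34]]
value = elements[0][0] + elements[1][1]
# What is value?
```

Answer: 45

Derivation:
Trace (tracking value):
elements = [[8, 12, 10], [28, 37, 34]]  # -> elements = [[8, 12, 10], [28, 37, 34]]
value = elements[0][0] + elements[1][1]  # -> value = 45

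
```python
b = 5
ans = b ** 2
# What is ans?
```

Answer: 25

Derivation:
Trace (tracking ans):
b = 5  # -> b = 5
ans = b ** 2  # -> ans = 25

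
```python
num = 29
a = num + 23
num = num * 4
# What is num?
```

Trace (tracking num):
num = 29  # -> num = 29
a = num + 23  # -> a = 52
num = num * 4  # -> num = 116

Answer: 116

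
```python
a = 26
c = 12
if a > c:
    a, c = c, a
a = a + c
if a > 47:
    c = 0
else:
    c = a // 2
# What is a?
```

Answer: 38

Derivation:
Trace (tracking a):
a = 26  # -> a = 26
c = 12  # -> c = 12
if a > c:  # condition is True
    a, c = (c, a)  # -> a = 12, c = 26
a = a + c  # -> a = 38
if a > 47:  # condition is False
else:
    c = a // 2  # -> c = 19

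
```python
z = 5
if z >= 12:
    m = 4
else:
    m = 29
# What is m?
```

Answer: 29

Derivation:
Trace (tracking m):
z = 5  # -> z = 5
if z >= 12:  # condition is False
else:
    m = 29  # -> m = 29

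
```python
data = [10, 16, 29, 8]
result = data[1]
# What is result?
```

Trace (tracking result):
data = [10, 16, 29, 8]  # -> data = [10, 16, 29, 8]
result = data[1]  # -> result = 16

Answer: 16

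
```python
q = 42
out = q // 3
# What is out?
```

Answer: 14

Derivation:
Trace (tracking out):
q = 42  # -> q = 42
out = q // 3  # -> out = 14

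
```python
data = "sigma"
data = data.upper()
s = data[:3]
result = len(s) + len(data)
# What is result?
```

Answer: 8

Derivation:
Trace (tracking result):
data = 'sigma'  # -> data = 'sigma'
data = data.upper()  # -> data = 'SIGMA'
s = data[:3]  # -> s = 'SIG'
result = len(s) + len(data)  # -> result = 8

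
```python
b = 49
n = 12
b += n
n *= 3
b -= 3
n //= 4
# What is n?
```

Trace (tracking n):
b = 49  # -> b = 49
n = 12  # -> n = 12
b += n  # -> b = 61
n *= 3  # -> n = 36
b -= 3  # -> b = 58
n //= 4  # -> n = 9

Answer: 9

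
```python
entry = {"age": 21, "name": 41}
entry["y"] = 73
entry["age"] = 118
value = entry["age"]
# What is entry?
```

Trace (tracking entry):
entry = {'age': 21, 'name': 41}  # -> entry = {'age': 21, 'name': 41}
entry['y'] = 73  # -> entry = {'age': 21, 'name': 41, 'y': 73}
entry['age'] = 118  # -> entry = {'age': 118, 'name': 41, 'y': 73}
value = entry['age']  # -> value = 118

Answer: {'age': 118, 'name': 41, 'y': 73}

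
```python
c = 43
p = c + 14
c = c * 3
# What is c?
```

Trace (tracking c):
c = 43  # -> c = 43
p = c + 14  # -> p = 57
c = c * 3  # -> c = 129

Answer: 129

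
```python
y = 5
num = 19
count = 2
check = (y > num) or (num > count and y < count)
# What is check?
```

Trace (tracking check):
y = 5  # -> y = 5
num = 19  # -> num = 19
count = 2  # -> count = 2
check = y > num or (num > count and y < count)  # -> check = False

Answer: False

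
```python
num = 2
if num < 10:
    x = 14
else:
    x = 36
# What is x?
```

Trace (tracking x):
num = 2  # -> num = 2
if num < 10:  # condition is True
    x = 14  # -> x = 14

Answer: 14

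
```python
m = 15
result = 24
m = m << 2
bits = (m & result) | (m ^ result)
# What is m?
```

Answer: 60

Derivation:
Trace (tracking m):
m = 15  # -> m = 15
result = 24  # -> result = 24
m = m << 2  # -> m = 60
bits = m & result | m ^ result  # -> bits = 60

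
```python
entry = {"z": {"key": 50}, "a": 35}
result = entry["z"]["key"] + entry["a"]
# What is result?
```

Trace (tracking result):
entry = {'z': {'key': 50}, 'a': 35}  # -> entry = {'z': {'key': 50}, 'a': 35}
result = entry['z']['key'] + entry['a']  # -> result = 85

Answer: 85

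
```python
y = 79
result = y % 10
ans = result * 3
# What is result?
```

Answer: 9

Derivation:
Trace (tracking result):
y = 79  # -> y = 79
result = y % 10  # -> result = 9
ans = result * 3  # -> ans = 27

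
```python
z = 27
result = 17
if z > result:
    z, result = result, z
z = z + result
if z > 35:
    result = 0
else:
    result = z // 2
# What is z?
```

Trace (tracking z):
z = 27  # -> z = 27
result = 17  # -> result = 17
if z > result:  # condition is True
    z, result = (result, z)  # -> z = 17, result = 27
z = z + result  # -> z = 44
if z > 35:  # condition is True
    result = 0  # -> result = 0

Answer: 44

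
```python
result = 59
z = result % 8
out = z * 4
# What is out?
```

Answer: 12

Derivation:
Trace (tracking out):
result = 59  # -> result = 59
z = result % 8  # -> z = 3
out = z * 4  # -> out = 12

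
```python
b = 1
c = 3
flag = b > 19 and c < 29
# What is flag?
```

Trace (tracking flag):
b = 1  # -> b = 1
c = 3  # -> c = 3
flag = b > 19 and c < 29  # -> flag = False

Answer: False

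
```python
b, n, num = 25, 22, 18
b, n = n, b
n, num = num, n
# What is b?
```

Trace (tracking b):
b, n, num = (25, 22, 18)  # -> b = 25, n = 22, num = 18
b, n = (n, b)  # -> b = 22, n = 25
n, num = (num, n)  # -> n = 18, num = 25

Answer: 22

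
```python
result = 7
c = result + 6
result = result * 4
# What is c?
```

Trace (tracking c):
result = 7  # -> result = 7
c = result + 6  # -> c = 13
result = result * 4  # -> result = 28

Answer: 13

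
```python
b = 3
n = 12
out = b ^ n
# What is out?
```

Answer: 15

Derivation:
Trace (tracking out):
b = 3  # -> b = 3
n = 12  # -> n = 12
out = b ^ n  # -> out = 15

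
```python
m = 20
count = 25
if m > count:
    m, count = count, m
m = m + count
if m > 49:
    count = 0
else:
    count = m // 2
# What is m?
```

Trace (tracking m):
m = 20  # -> m = 20
count = 25  # -> count = 25
if m > count:  # condition is False
m = m + count  # -> m = 45
if m > 49:  # condition is False
else:
    count = m // 2  # -> count = 22

Answer: 45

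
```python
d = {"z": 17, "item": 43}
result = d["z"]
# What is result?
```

Trace (tracking result):
d = {'z': 17, 'item': 43}  # -> d = {'z': 17, 'item': 43}
result = d['z']  # -> result = 17

Answer: 17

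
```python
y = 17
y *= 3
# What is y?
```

Answer: 51

Derivation:
Trace (tracking y):
y = 17  # -> y = 17
y *= 3  # -> y = 51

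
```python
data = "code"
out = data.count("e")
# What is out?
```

Trace (tracking out):
data = 'code'  # -> data = 'code'
out = data.count('e')  # -> out = 1

Answer: 1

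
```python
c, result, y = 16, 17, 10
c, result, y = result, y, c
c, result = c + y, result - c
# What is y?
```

Trace (tracking y):
c, result, y = (16, 17, 10)  # -> c = 16, result = 17, y = 10
c, result, y = (result, y, c)  # -> c = 17, result = 10, y = 16
c, result = (c + y, result - c)  # -> c = 33, result = -7

Answer: 16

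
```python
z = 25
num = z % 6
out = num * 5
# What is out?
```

Answer: 5

Derivation:
Trace (tracking out):
z = 25  # -> z = 25
num = z % 6  # -> num = 1
out = num * 5  # -> out = 5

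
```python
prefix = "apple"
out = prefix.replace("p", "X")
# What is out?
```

Answer: 'aXXle'

Derivation:
Trace (tracking out):
prefix = 'apple'  # -> prefix = 'apple'
out = prefix.replace('p', 'X')  # -> out = 'aXXle'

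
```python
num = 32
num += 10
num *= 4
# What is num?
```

Answer: 168

Derivation:
Trace (tracking num):
num = 32  # -> num = 32
num += 10  # -> num = 42
num *= 4  # -> num = 168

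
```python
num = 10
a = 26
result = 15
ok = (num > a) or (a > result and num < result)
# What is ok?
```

Answer: True

Derivation:
Trace (tracking ok):
num = 10  # -> num = 10
a = 26  # -> a = 26
result = 15  # -> result = 15
ok = num > a or (a > result and num < result)  # -> ok = True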